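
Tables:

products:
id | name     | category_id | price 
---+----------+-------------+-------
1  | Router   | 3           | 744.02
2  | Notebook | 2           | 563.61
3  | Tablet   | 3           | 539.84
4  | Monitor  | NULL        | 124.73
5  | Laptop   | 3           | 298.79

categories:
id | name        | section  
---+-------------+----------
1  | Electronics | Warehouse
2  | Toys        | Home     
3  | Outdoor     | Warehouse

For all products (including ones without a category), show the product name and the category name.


LEFT JOIN keeps every row from products (the left table); where category_id has no match in categories, the category columns become NULL. Walk through each product:
  - product 1 (Router): category_id=3 -> matches Outdoor
  - product 2 (Notebook): category_id=2 -> matches Toys
  - product 3 (Tablet): category_id=3 -> matches Outdoor
  - product 4 (Monitor): category_id=NULL, no match -> kept with NULL
  - product 5 (Laptop): category_id=3 -> matches Outdoor
All 5 rows appear; 1 has NULL category.

SQL:
SELECT a.name, b.name AS category
FROM products a
LEFT JOIN categories b ON a.category_id = b.id

Result:
name     | category
---------+---------
Router   | Outdoor 
Notebook | Toys    
Tablet   | Outdoor 
Monitor  | NULL    
Laptop   | Outdoor 


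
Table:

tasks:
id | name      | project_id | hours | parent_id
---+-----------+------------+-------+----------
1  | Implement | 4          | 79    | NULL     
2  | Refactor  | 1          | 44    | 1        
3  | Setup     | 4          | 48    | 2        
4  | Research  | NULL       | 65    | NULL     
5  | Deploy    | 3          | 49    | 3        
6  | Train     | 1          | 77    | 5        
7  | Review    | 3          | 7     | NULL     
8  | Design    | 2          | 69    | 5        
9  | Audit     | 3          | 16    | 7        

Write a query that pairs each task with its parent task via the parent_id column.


This is a self-join: tasks is joined to a second copy of itself, matching each row's parent_id to another row's id. Use LEFT JOIN so rows with parent_id=NULL are kept.
  - task 1 (Implement): parent_id=NULL -> NULL
  - task 2 (Refactor): parent_id=1 -> Implement
  - task 3 (Setup): parent_id=2 -> Refactor
  - task 4 (Research): parent_id=NULL -> NULL
  - task 5 (Deploy): parent_id=3 -> Setup
  - task 6 (Train): parent_id=5 -> Deploy
  - task 7 (Review): parent_id=NULL -> NULL
  - task 8 (Design): parent_id=5 -> Deploy
  - task 9 (Audit): parent_id=7 -> Review

SQL:
SELECT a.name AS item, b.name AS parent
FROM tasks a
LEFT JOIN tasks b ON a.parent_id = b.id

Result:
item      | parent   
----------+----------
Implement | NULL     
Refactor  | Implement
Setup     | Refactor 
Research  | NULL     
Deploy    | Setup    
Train     | Deploy   
Review    | NULL     
Design    | Deploy   
Audit     | Review   


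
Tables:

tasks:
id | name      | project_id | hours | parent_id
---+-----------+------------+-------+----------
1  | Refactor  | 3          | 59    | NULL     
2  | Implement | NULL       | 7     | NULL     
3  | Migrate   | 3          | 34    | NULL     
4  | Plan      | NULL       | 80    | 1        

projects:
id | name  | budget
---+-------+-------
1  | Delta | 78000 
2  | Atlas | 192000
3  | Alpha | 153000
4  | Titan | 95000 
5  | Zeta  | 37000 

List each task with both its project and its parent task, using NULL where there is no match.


Two LEFT JOINs from the same base table tasks: one to projects via project_id, one to tasks itself via parent_id. Both are LEFT so every task is preserved.
Match against projects:
  - task 1 (Refactor): project_id=3 -> matches Alpha
  - task 2 (Implement): project_id=NULL, no match -> kept with NULL
  - task 3 (Migrate): project_id=3 -> matches Alpha
  - task 4 (Plan): project_id=NULL, no match -> kept with NULL
Match against tasks (self):
  - task 1 (Refactor): parent_id=NULL -> NULL
  - task 2 (Implement): parent_id=NULL -> NULL
  - task 3 (Migrate): parent_id=NULL -> NULL
  - task 4 (Plan): parent_id=1 -> Refactor

SQL:
SELECT a.name, b.name AS project, c.name AS parent
FROM tasks a
LEFT JOIN projects b ON a.project_id = b.id
LEFT JOIN tasks c ON a.parent_id = c.id

Result:
name      | project | parent  
----------+---------+---------
Refactor  | Alpha   | NULL    
Implement | NULL    | NULL    
Migrate   | Alpha   | NULL    
Plan      | NULL    | Refactor


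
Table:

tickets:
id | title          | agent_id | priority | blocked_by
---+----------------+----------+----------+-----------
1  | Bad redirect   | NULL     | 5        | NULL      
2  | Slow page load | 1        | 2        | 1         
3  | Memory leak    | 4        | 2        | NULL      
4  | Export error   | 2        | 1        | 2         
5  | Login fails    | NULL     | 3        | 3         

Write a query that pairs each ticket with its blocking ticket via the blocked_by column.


This is a self-join: tickets is joined to a second copy of itself, matching each row's blocked_by to another row's id. Use LEFT JOIN so rows with blocked_by=NULL are kept.
  - ticket 1 (Bad redirect): blocked_by=NULL -> NULL
  - ticket 2 (Slow page load): blocked_by=1 -> Bad redirect
  - ticket 3 (Memory leak): blocked_by=NULL -> NULL
  - ticket 4 (Export error): blocked_by=2 -> Slow page load
  - ticket 5 (Login fails): blocked_by=3 -> Memory leak

SQL:
SELECT a.title AS item, b.title AS blocked_by
FROM tickets a
LEFT JOIN tickets b ON a.blocked_by = b.id

Result:
item           | blocked_by    
---------------+---------------
Bad redirect   | NULL          
Slow page load | Bad redirect  
Memory leak    | NULL          
Export error   | Slow page load
Login fails    | Memory leak   


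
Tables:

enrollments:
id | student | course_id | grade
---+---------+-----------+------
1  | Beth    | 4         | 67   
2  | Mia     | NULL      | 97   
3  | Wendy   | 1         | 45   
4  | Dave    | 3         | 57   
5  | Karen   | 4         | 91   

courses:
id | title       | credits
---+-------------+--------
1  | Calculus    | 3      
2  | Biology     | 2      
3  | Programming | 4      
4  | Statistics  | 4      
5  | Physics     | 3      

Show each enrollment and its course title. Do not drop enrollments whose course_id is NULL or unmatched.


LEFT JOIN keeps every row from enrollments (the left table); where course_id has no match in courses, the course columns become NULL. Walk through each enrollment:
  - enrollment 1 (Beth): course_id=4 -> matches Statistics
  - enrollment 2 (Mia): course_id=NULL, no match -> kept with NULL
  - enrollment 3 (Wendy): course_id=1 -> matches Calculus
  - enrollment 4 (Dave): course_id=3 -> matches Programming
  - enrollment 5 (Karen): course_id=4 -> matches Statistics
All 5 rows appear; 1 has NULL course.

SQL:
SELECT a.student, b.title AS course
FROM enrollments a
LEFT JOIN courses b ON a.course_id = b.id

Result:
student | course     
--------+------------
Beth    | Statistics 
Mia     | NULL       
Wendy   | Calculus   
Dave    | Programming
Karen   | Statistics 


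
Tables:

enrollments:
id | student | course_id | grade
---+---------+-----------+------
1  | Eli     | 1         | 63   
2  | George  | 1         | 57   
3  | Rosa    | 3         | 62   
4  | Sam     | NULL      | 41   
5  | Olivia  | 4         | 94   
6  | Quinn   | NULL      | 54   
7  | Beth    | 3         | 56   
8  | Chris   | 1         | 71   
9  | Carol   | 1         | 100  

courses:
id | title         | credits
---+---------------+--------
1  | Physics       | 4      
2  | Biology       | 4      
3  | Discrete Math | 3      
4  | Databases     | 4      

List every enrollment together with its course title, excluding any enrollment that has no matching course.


INNER JOIN keeps only enrollments rows whose course_id matches an id in courses. Walk through each enrollment:
  - enrollment 1 (Eli): course_id=1 -> matches Physics
  - enrollment 2 (George): course_id=1 -> matches Physics
  - enrollment 3 (Rosa): course_id=3 -> matches Discrete Math
  - enrollment 4 (Sam): course_id=NULL, no match -> dropped
  - enrollment 5 (Olivia): course_id=4 -> matches Databases
  - enrollment 6 (Quinn): course_id=NULL, no match -> dropped
  - enrollment 7 (Beth): course_id=3 -> matches Discrete Math
  - enrollment 8 (Chris): course_id=1 -> matches Physics
  - enrollment 9 (Carol): course_id=1 -> matches Physics
So 2 of 9 rows are dropped.

SQL:
SELECT a.student, b.title AS course
FROM enrollments a
INNER JOIN courses b ON a.course_id = b.id

Result:
student | course       
--------+--------------
Eli     | Physics      
George  | Physics      
Rosa    | Discrete Math
Olivia  | Databases    
Beth    | Discrete Math
Chris   | Physics      
Carol   | Physics      


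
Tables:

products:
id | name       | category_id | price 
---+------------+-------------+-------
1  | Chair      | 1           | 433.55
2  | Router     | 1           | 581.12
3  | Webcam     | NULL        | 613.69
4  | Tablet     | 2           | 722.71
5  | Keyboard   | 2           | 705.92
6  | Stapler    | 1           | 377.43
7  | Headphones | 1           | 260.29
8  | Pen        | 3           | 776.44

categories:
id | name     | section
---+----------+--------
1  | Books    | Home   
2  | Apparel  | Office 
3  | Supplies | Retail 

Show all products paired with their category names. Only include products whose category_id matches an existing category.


INNER JOIN keeps only products rows whose category_id matches an id in categories. Walk through each product:
  - product 1 (Chair): category_id=1 -> matches Books
  - product 2 (Router): category_id=1 -> matches Books
  - product 3 (Webcam): category_id=NULL, no match -> dropped
  - product 4 (Tablet): category_id=2 -> matches Apparel
  - product 5 (Keyboard): category_id=2 -> matches Apparel
  - product 6 (Stapler): category_id=1 -> matches Books
  - product 7 (Headphones): category_id=1 -> matches Books
  - product 8 (Pen): category_id=3 -> matches Supplies
So 1 of 8 rows is dropped.

SQL:
SELECT a.name, b.name AS category
FROM products a
INNER JOIN categories b ON a.category_id = b.id

Result:
name       | category
-----------+---------
Chair      | Books   
Router     | Books   
Tablet     | Apparel 
Keyboard   | Apparel 
Stapler    | Books   
Headphones | Books   
Pen        | Supplies


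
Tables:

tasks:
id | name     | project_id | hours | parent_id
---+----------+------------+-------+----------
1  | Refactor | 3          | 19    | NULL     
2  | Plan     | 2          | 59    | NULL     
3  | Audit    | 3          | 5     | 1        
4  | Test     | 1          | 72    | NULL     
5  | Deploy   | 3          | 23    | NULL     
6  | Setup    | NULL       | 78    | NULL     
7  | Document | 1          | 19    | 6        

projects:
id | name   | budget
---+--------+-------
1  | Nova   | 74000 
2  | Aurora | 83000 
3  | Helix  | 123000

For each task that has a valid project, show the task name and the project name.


INNER JOIN keeps only tasks rows whose project_id matches an id in projects. Walk through each task:
  - task 1 (Refactor): project_id=3 -> matches Helix
  - task 2 (Plan): project_id=2 -> matches Aurora
  - task 3 (Audit): project_id=3 -> matches Helix
  - task 4 (Test): project_id=1 -> matches Nova
  - task 5 (Deploy): project_id=3 -> matches Helix
  - task 6 (Setup): project_id=NULL, no match -> dropped
  - task 7 (Document): project_id=1 -> matches Nova
So 1 of 7 rows is dropped.

SQL:
SELECT a.name, b.name AS project
FROM tasks a
INNER JOIN projects b ON a.project_id = b.id

Result:
name     | project
---------+--------
Refactor | Helix  
Plan     | Aurora 
Audit    | Helix  
Test     | Nova   
Deploy   | Helix  
Document | Nova   


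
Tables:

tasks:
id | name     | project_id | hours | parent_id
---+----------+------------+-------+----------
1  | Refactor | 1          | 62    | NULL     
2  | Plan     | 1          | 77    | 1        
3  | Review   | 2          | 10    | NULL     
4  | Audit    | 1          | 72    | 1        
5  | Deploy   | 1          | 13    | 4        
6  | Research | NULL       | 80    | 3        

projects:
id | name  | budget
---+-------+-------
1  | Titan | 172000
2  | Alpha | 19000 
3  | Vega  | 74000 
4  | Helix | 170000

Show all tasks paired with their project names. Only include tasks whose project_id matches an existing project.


INNER JOIN keeps only tasks rows whose project_id matches an id in projects. Walk through each task:
  - task 1 (Refactor): project_id=1 -> matches Titan
  - task 2 (Plan): project_id=1 -> matches Titan
  - task 3 (Review): project_id=2 -> matches Alpha
  - task 4 (Audit): project_id=1 -> matches Titan
  - task 5 (Deploy): project_id=1 -> matches Titan
  - task 6 (Research): project_id=NULL, no match -> dropped
So 1 of 6 rows is dropped.

SQL:
SELECT a.name, b.name AS project
FROM tasks a
INNER JOIN projects b ON a.project_id = b.id

Result:
name     | project
---------+--------
Refactor | Titan  
Plan     | Titan  
Review   | Alpha  
Audit    | Titan  
Deploy   | Titan  


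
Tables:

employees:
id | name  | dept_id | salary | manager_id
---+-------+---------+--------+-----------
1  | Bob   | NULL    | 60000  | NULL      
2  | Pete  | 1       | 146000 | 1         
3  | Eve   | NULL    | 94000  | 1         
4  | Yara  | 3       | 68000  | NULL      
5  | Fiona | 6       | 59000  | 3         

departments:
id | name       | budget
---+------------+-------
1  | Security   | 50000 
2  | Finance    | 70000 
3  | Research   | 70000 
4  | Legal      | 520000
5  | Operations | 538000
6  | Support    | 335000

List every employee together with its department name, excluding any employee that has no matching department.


INNER JOIN keeps only employees rows whose dept_id matches an id in departments. Walk through each employee:
  - employee 1 (Bob): dept_id=NULL, no match -> dropped
  - employee 2 (Pete): dept_id=1 -> matches Security
  - employee 3 (Eve): dept_id=NULL, no match -> dropped
  - employee 4 (Yara): dept_id=3 -> matches Research
  - employee 5 (Fiona): dept_id=6 -> matches Support
So 2 of 5 rows are dropped.

SQL:
SELECT a.name, b.name AS department
FROM employees a
INNER JOIN departments b ON a.dept_id = b.id

Result:
name  | department
------+-----------
Pete  | Security  
Yara  | Research  
Fiona | Support   


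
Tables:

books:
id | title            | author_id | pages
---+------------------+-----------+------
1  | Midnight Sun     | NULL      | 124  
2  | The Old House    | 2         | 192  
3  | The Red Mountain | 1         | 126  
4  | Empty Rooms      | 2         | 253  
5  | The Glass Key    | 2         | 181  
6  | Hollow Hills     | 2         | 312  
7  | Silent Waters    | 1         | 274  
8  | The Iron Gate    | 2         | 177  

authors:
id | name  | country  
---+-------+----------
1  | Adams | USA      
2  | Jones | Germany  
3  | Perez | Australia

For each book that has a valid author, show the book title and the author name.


INNER JOIN keeps only books rows whose author_id matches an id in authors. Walk through each book:
  - book 1 (Midnight Sun): author_id=NULL, no match -> dropped
  - book 2 (The Old House): author_id=2 -> matches Jones
  - book 3 (The Red Mountain): author_id=1 -> matches Adams
  - book 4 (Empty Rooms): author_id=2 -> matches Jones
  - book 5 (The Glass Key): author_id=2 -> matches Jones
  - book 6 (Hollow Hills): author_id=2 -> matches Jones
  - book 7 (Silent Waters): author_id=1 -> matches Adams
  - book 8 (The Iron Gate): author_id=2 -> matches Jones
So 1 of 8 rows is dropped.

SQL:
SELECT a.title, b.name AS author
FROM books a
INNER JOIN authors b ON a.author_id = b.id

Result:
title            | author
-----------------+-------
The Old House    | Jones 
The Red Mountain | Adams 
Empty Rooms      | Jones 
The Glass Key    | Jones 
Hollow Hills     | Jones 
Silent Waters    | Adams 
The Iron Gate    | Jones 


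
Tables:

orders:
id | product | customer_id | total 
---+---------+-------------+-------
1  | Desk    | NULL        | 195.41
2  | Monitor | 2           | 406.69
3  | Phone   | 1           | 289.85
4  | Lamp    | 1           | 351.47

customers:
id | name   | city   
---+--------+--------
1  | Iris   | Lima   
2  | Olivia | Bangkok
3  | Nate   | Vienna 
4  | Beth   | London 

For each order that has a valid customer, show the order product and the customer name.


INNER JOIN keeps only orders rows whose customer_id matches an id in customers. Walk through each order:
  - order 1 (Desk): customer_id=NULL, no match -> dropped
  - order 2 (Monitor): customer_id=2 -> matches Olivia
  - order 3 (Phone): customer_id=1 -> matches Iris
  - order 4 (Lamp): customer_id=1 -> matches Iris
So 1 of 4 rows is dropped.

SQL:
SELECT a.product, b.name AS customer
FROM orders a
INNER JOIN customers b ON a.customer_id = b.id

Result:
product | customer
--------+---------
Monitor | Olivia  
Phone   | Iris    
Lamp    | Iris    


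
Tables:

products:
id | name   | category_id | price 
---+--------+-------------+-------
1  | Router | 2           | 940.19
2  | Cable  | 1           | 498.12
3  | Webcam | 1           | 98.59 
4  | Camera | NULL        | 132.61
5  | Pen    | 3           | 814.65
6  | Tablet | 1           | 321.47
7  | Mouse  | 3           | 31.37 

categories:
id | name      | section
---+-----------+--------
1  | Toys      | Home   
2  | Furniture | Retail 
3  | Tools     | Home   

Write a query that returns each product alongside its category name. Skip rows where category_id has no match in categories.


INNER JOIN keeps only products rows whose category_id matches an id in categories. Walk through each product:
  - product 1 (Router): category_id=2 -> matches Furniture
  - product 2 (Cable): category_id=1 -> matches Toys
  - product 3 (Webcam): category_id=1 -> matches Toys
  - product 4 (Camera): category_id=NULL, no match -> dropped
  - product 5 (Pen): category_id=3 -> matches Tools
  - product 6 (Tablet): category_id=1 -> matches Toys
  - product 7 (Mouse): category_id=3 -> matches Tools
So 1 of 7 rows is dropped.

SQL:
SELECT a.name, b.name AS category
FROM products a
INNER JOIN categories b ON a.category_id = b.id

Result:
name   | category 
-------+----------
Router | Furniture
Cable  | Toys     
Webcam | Toys     
Pen    | Tools    
Tablet | Toys     
Mouse  | Tools    


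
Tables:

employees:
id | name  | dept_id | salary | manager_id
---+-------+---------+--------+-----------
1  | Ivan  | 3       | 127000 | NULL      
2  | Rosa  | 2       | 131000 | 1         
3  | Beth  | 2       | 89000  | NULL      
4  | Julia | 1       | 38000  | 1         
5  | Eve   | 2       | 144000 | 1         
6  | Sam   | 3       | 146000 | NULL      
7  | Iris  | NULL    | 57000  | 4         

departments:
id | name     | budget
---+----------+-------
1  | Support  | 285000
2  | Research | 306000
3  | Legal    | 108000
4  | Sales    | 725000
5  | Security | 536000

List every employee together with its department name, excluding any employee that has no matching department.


INNER JOIN keeps only employees rows whose dept_id matches an id in departments. Walk through each employee:
  - employee 1 (Ivan): dept_id=3 -> matches Legal
  - employee 2 (Rosa): dept_id=2 -> matches Research
  - employee 3 (Beth): dept_id=2 -> matches Research
  - employee 4 (Julia): dept_id=1 -> matches Support
  - employee 5 (Eve): dept_id=2 -> matches Research
  - employee 6 (Sam): dept_id=3 -> matches Legal
  - employee 7 (Iris): dept_id=NULL, no match -> dropped
So 1 of 7 rows is dropped.

SQL:
SELECT a.name, b.name AS department
FROM employees a
INNER JOIN departments b ON a.dept_id = b.id

Result:
name  | department
------+-----------
Ivan  | Legal     
Rosa  | Research  
Beth  | Research  
Julia | Support   
Eve   | Research  
Sam   | Legal     


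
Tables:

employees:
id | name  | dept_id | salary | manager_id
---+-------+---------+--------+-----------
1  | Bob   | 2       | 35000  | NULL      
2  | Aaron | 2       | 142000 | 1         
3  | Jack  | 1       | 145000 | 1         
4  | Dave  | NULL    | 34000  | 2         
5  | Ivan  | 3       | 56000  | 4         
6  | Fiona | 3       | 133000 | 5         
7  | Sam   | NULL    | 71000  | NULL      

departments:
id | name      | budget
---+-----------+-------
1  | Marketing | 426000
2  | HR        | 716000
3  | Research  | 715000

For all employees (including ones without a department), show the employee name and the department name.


LEFT JOIN keeps every row from employees (the left table); where dept_id has no match in departments, the department columns become NULL. Walk through each employee:
  - employee 1 (Bob): dept_id=2 -> matches HR
  - employee 2 (Aaron): dept_id=2 -> matches HR
  - employee 3 (Jack): dept_id=1 -> matches Marketing
  - employee 4 (Dave): dept_id=NULL, no match -> kept with NULL
  - employee 5 (Ivan): dept_id=3 -> matches Research
  - employee 6 (Fiona): dept_id=3 -> matches Research
  - employee 7 (Sam): dept_id=NULL, no match -> kept with NULL
All 7 rows appear; 2 have NULL department.

SQL:
SELECT a.name, b.name AS department
FROM employees a
LEFT JOIN departments b ON a.dept_id = b.id

Result:
name  | department
------+-----------
Bob   | HR        
Aaron | HR        
Jack  | Marketing 
Dave  | NULL      
Ivan  | Research  
Fiona | Research  
Sam   | NULL      


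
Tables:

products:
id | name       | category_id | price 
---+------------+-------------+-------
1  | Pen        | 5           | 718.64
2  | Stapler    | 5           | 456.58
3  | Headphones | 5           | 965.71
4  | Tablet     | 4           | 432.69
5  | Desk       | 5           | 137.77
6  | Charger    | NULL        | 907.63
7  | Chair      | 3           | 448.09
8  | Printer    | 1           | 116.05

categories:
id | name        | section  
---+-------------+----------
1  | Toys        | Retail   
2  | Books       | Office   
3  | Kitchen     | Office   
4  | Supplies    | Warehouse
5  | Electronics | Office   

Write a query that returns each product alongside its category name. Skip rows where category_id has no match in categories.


INNER JOIN keeps only products rows whose category_id matches an id in categories. Walk through each product:
  - product 1 (Pen): category_id=5 -> matches Electronics
  - product 2 (Stapler): category_id=5 -> matches Electronics
  - product 3 (Headphones): category_id=5 -> matches Electronics
  - product 4 (Tablet): category_id=4 -> matches Supplies
  - product 5 (Desk): category_id=5 -> matches Electronics
  - product 6 (Charger): category_id=NULL, no match -> dropped
  - product 7 (Chair): category_id=3 -> matches Kitchen
  - product 8 (Printer): category_id=1 -> matches Toys
So 1 of 8 rows is dropped.

SQL:
SELECT a.name, b.name AS category
FROM products a
INNER JOIN categories b ON a.category_id = b.id

Result:
name       | category   
-----------+------------
Pen        | Electronics
Stapler    | Electronics
Headphones | Electronics
Tablet     | Supplies   
Desk       | Electronics
Chair      | Kitchen    
Printer    | Toys       


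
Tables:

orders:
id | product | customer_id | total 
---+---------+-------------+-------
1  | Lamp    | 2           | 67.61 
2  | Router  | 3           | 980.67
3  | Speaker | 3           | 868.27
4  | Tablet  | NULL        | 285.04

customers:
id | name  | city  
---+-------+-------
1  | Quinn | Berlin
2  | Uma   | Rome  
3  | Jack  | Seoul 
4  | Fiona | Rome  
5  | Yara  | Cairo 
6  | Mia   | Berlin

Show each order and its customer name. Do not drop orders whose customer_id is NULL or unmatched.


LEFT JOIN keeps every row from orders (the left table); where customer_id has no match in customers, the customer columns become NULL. Walk through each order:
  - order 1 (Lamp): customer_id=2 -> matches Uma
  - order 2 (Router): customer_id=3 -> matches Jack
  - order 3 (Speaker): customer_id=3 -> matches Jack
  - order 4 (Tablet): customer_id=NULL, no match -> kept with NULL
All 4 rows appear; 1 has NULL customer.

SQL:
SELECT a.product, b.name AS customer
FROM orders a
LEFT JOIN customers b ON a.customer_id = b.id

Result:
product | customer
--------+---------
Lamp    | Uma     
Router  | Jack    
Speaker | Jack    
Tablet  | NULL    


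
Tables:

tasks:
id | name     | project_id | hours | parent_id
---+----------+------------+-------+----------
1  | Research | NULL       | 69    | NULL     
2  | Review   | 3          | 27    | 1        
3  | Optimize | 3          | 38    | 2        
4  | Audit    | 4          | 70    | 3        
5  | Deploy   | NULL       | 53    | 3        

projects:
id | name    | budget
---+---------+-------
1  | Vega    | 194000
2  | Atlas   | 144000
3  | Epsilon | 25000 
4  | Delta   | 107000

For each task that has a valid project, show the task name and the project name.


INNER JOIN keeps only tasks rows whose project_id matches an id in projects. Walk through each task:
  - task 1 (Research): project_id=NULL, no match -> dropped
  - task 2 (Review): project_id=3 -> matches Epsilon
  - task 3 (Optimize): project_id=3 -> matches Epsilon
  - task 4 (Audit): project_id=4 -> matches Delta
  - task 5 (Deploy): project_id=NULL, no match -> dropped
So 2 of 5 rows are dropped.

SQL:
SELECT a.name, b.name AS project
FROM tasks a
INNER JOIN projects b ON a.project_id = b.id

Result:
name     | project
---------+--------
Review   | Epsilon
Optimize | Epsilon
Audit    | Delta  


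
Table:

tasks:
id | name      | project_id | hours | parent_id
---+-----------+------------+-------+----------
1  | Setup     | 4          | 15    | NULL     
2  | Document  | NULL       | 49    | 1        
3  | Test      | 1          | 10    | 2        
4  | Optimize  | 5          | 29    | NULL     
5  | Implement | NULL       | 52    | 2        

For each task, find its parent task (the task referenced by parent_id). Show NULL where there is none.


This is a self-join: tasks is joined to a second copy of itself, matching each row's parent_id to another row's id. Use LEFT JOIN so rows with parent_id=NULL are kept.
  - task 1 (Setup): parent_id=NULL -> NULL
  - task 2 (Document): parent_id=1 -> Setup
  - task 3 (Test): parent_id=2 -> Document
  - task 4 (Optimize): parent_id=NULL -> NULL
  - task 5 (Implement): parent_id=2 -> Document

SQL:
SELECT a.name AS item, b.name AS parent
FROM tasks a
LEFT JOIN tasks b ON a.parent_id = b.id

Result:
item      | parent  
----------+---------
Setup     | NULL    
Document  | Setup   
Test      | Document
Optimize  | NULL    
Implement | Document


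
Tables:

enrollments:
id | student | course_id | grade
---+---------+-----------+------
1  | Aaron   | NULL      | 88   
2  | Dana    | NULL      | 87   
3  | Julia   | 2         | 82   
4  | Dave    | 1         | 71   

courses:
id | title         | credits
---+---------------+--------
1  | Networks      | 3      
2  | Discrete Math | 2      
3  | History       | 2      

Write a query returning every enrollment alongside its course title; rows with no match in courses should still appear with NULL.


LEFT JOIN keeps every row from enrollments (the left table); where course_id has no match in courses, the course columns become NULL. Walk through each enrollment:
  - enrollment 1 (Aaron): course_id=NULL, no match -> kept with NULL
  - enrollment 2 (Dana): course_id=NULL, no match -> kept with NULL
  - enrollment 3 (Julia): course_id=2 -> matches Discrete Math
  - enrollment 4 (Dave): course_id=1 -> matches Networks
All 4 rows appear; 2 have NULL course.

SQL:
SELECT a.student, b.title AS course
FROM enrollments a
LEFT JOIN courses b ON a.course_id = b.id

Result:
student | course       
--------+--------------
Aaron   | NULL         
Dana    | NULL         
Julia   | Discrete Math
Dave    | Networks     


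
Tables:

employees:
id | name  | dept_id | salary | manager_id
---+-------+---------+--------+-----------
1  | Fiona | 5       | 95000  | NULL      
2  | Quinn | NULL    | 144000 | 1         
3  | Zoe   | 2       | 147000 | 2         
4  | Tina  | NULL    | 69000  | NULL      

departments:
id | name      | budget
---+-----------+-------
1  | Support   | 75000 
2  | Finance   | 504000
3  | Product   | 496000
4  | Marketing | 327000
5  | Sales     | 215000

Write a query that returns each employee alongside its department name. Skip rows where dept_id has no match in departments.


INNER JOIN keeps only employees rows whose dept_id matches an id in departments. Walk through each employee:
  - employee 1 (Fiona): dept_id=5 -> matches Sales
  - employee 2 (Quinn): dept_id=NULL, no match -> dropped
  - employee 3 (Zoe): dept_id=2 -> matches Finance
  - employee 4 (Tina): dept_id=NULL, no match -> dropped
So 2 of 4 rows are dropped.

SQL:
SELECT a.name, b.name AS department
FROM employees a
INNER JOIN departments b ON a.dept_id = b.id

Result:
name  | department
------+-----------
Fiona | Sales     
Zoe   | Finance   


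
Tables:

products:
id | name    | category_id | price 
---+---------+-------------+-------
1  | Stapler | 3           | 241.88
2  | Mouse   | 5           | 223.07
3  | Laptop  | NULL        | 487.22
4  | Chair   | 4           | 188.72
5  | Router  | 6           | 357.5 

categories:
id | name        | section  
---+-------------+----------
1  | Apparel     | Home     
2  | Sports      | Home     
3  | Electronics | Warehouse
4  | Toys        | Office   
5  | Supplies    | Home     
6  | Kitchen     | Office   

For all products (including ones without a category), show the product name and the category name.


LEFT JOIN keeps every row from products (the left table); where category_id has no match in categories, the category columns become NULL. Walk through each product:
  - product 1 (Stapler): category_id=3 -> matches Electronics
  - product 2 (Mouse): category_id=5 -> matches Supplies
  - product 3 (Laptop): category_id=NULL, no match -> kept with NULL
  - product 4 (Chair): category_id=4 -> matches Toys
  - product 5 (Router): category_id=6 -> matches Kitchen
All 5 rows appear; 1 has NULL category.

SQL:
SELECT a.name, b.name AS category
FROM products a
LEFT JOIN categories b ON a.category_id = b.id

Result:
name    | category   
--------+------------
Stapler | Electronics
Mouse   | Supplies   
Laptop  | NULL       
Chair   | Toys       
Router  | Kitchen    


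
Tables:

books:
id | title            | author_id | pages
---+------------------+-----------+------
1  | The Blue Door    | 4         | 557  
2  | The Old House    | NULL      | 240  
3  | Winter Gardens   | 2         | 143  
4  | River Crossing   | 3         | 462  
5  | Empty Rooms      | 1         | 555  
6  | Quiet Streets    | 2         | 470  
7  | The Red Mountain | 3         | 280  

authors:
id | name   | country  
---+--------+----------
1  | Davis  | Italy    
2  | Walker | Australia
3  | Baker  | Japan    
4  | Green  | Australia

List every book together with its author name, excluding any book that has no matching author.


INNER JOIN keeps only books rows whose author_id matches an id in authors. Walk through each book:
  - book 1 (The Blue Door): author_id=4 -> matches Green
  - book 2 (The Old House): author_id=NULL, no match -> dropped
  - book 3 (Winter Gardens): author_id=2 -> matches Walker
  - book 4 (River Crossing): author_id=3 -> matches Baker
  - book 5 (Empty Rooms): author_id=1 -> matches Davis
  - book 6 (Quiet Streets): author_id=2 -> matches Walker
  - book 7 (The Red Mountain): author_id=3 -> matches Baker
So 1 of 7 rows is dropped.

SQL:
SELECT a.title, b.name AS author
FROM books a
INNER JOIN authors b ON a.author_id = b.id

Result:
title            | author
-----------------+-------
The Blue Door    | Green 
Winter Gardens   | Walker
River Crossing   | Baker 
Empty Rooms      | Davis 
Quiet Streets    | Walker
The Red Mountain | Baker 


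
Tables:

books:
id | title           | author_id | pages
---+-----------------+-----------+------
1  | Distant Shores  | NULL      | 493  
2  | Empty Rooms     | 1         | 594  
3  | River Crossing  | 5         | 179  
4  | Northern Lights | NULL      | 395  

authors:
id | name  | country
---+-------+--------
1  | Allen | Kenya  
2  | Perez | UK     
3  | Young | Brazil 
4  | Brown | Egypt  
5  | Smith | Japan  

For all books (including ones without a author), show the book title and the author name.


LEFT JOIN keeps every row from books (the left table); where author_id has no match in authors, the author columns become NULL. Walk through each book:
  - book 1 (Distant Shores): author_id=NULL, no match -> kept with NULL
  - book 2 (Empty Rooms): author_id=1 -> matches Allen
  - book 3 (River Crossing): author_id=5 -> matches Smith
  - book 4 (Northern Lights): author_id=NULL, no match -> kept with NULL
All 4 rows appear; 2 have NULL author.

SQL:
SELECT a.title, b.name AS author
FROM books a
LEFT JOIN authors b ON a.author_id = b.id

Result:
title           | author
----------------+-------
Distant Shores  | NULL  
Empty Rooms     | Allen 
River Crossing  | Smith 
Northern Lights | NULL  


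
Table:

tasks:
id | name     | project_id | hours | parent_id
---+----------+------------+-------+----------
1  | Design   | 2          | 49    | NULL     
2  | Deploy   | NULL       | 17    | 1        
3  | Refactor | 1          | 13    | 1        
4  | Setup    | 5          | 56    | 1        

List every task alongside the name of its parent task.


This is a self-join: tasks is joined to a second copy of itself, matching each row's parent_id to another row's id. Use LEFT JOIN so rows with parent_id=NULL are kept.
  - task 1 (Design): parent_id=NULL -> NULL
  - task 2 (Deploy): parent_id=1 -> Design
  - task 3 (Refactor): parent_id=1 -> Design
  - task 4 (Setup): parent_id=1 -> Design

SQL:
SELECT a.name AS item, b.name AS parent
FROM tasks a
LEFT JOIN tasks b ON a.parent_id = b.id

Result:
item     | parent
---------+-------
Design   | NULL  
Deploy   | Design
Refactor | Design
Setup    | Design


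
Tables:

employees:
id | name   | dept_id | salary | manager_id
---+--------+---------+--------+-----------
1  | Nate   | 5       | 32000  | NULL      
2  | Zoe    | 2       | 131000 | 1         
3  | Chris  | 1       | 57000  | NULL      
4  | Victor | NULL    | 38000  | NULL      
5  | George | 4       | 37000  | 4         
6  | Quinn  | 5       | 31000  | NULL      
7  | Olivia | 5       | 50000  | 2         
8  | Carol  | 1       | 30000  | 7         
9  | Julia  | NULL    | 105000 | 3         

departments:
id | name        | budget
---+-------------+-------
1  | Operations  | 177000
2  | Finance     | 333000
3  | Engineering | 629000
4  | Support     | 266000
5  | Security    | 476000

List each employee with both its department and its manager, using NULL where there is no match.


Two LEFT JOINs from the same base table employees: one to departments via dept_id, one to employees itself via manager_id. Both are LEFT so every employee is preserved.
Match against departments:
  - employee 1 (Nate): dept_id=5 -> matches Security
  - employee 2 (Zoe): dept_id=2 -> matches Finance
  - employee 3 (Chris): dept_id=1 -> matches Operations
  - employee 4 (Victor): dept_id=NULL, no match -> kept with NULL
  - employee 5 (George): dept_id=4 -> matches Support
  - employee 6 (Quinn): dept_id=5 -> matches Security
  - employee 7 (Olivia): dept_id=5 -> matches Security
  - employee 8 (Carol): dept_id=1 -> matches Operations
  - employee 9 (Julia): dept_id=NULL, no match -> kept with NULL
Match against employees (self):
  - employee 1 (Nate): manager_id=NULL -> NULL
  - employee 2 (Zoe): manager_id=1 -> Nate
  - employee 3 (Chris): manager_id=NULL -> NULL
  - employee 4 (Victor): manager_id=NULL -> NULL
  - employee 5 (George): manager_id=4 -> Victor
  - employee 6 (Quinn): manager_id=NULL -> NULL
  - employee 7 (Olivia): manager_id=2 -> Zoe
  - employee 8 (Carol): manager_id=7 -> Olivia
  - employee 9 (Julia): manager_id=3 -> Chris

SQL:
SELECT a.name, b.name AS department, c.name AS manager
FROM employees a
LEFT JOIN departments b ON a.dept_id = b.id
LEFT JOIN employees c ON a.manager_id = c.id

Result:
name   | department | manager
-------+------------+--------
Nate   | Security   | NULL   
Zoe    | Finance    | Nate   
Chris  | Operations | NULL   
Victor | NULL       | NULL   
George | Support    | Victor 
Quinn  | Security   | NULL   
Olivia | Security   | Zoe    
Carol  | Operations | Olivia 
Julia  | NULL       | Chris  


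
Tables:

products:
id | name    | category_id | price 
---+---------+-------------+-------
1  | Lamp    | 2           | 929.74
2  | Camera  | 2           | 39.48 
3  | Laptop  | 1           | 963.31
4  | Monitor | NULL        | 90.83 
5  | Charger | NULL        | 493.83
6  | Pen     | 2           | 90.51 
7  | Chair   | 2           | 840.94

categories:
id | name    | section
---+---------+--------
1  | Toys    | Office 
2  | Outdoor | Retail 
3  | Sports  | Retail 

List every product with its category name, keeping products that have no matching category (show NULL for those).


LEFT JOIN keeps every row from products (the left table); where category_id has no match in categories, the category columns become NULL. Walk through each product:
  - product 1 (Lamp): category_id=2 -> matches Outdoor
  - product 2 (Camera): category_id=2 -> matches Outdoor
  - product 3 (Laptop): category_id=1 -> matches Toys
  - product 4 (Monitor): category_id=NULL, no match -> kept with NULL
  - product 5 (Charger): category_id=NULL, no match -> kept with NULL
  - product 6 (Pen): category_id=2 -> matches Outdoor
  - product 7 (Chair): category_id=2 -> matches Outdoor
All 7 rows appear; 2 have NULL category.

SQL:
SELECT a.name, b.name AS category
FROM products a
LEFT JOIN categories b ON a.category_id = b.id

Result:
name    | category
--------+---------
Lamp    | Outdoor 
Camera  | Outdoor 
Laptop  | Toys    
Monitor | NULL    
Charger | NULL    
Pen     | Outdoor 
Chair   | Outdoor 


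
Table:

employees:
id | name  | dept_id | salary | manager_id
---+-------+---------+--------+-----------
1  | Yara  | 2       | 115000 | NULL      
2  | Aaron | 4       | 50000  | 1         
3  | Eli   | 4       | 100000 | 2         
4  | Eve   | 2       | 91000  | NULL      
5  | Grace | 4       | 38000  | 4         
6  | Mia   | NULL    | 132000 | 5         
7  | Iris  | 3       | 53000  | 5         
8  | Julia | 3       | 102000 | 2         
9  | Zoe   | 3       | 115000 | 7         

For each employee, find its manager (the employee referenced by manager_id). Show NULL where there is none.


This is a self-join: employees is joined to a second copy of itself, matching each row's manager_id to another row's id. Use LEFT JOIN so rows with manager_id=NULL are kept.
  - employee 1 (Yara): manager_id=NULL -> NULL
  - employee 2 (Aaron): manager_id=1 -> Yara
  - employee 3 (Eli): manager_id=2 -> Aaron
  - employee 4 (Eve): manager_id=NULL -> NULL
  - employee 5 (Grace): manager_id=4 -> Eve
  - employee 6 (Mia): manager_id=5 -> Grace
  - employee 7 (Iris): manager_id=5 -> Grace
  - employee 8 (Julia): manager_id=2 -> Aaron
  - employee 9 (Zoe): manager_id=7 -> Iris

SQL:
SELECT a.name AS item, b.name AS manager
FROM employees a
LEFT JOIN employees b ON a.manager_id = b.id

Result:
item  | manager
------+--------
Yara  | NULL   
Aaron | Yara   
Eli   | Aaron  
Eve   | NULL   
Grace | Eve    
Mia   | Grace  
Iris  | Grace  
Julia | Aaron  
Zoe   | Iris   


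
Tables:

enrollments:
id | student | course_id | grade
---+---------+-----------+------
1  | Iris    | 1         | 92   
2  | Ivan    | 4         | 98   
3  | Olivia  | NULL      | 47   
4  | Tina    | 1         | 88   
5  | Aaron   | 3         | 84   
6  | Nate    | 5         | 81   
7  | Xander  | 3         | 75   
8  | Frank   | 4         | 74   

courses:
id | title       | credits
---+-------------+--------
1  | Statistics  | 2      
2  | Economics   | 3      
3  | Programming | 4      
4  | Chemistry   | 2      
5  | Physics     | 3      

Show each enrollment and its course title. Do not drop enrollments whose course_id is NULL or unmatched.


LEFT JOIN keeps every row from enrollments (the left table); where course_id has no match in courses, the course columns become NULL. Walk through each enrollment:
  - enrollment 1 (Iris): course_id=1 -> matches Statistics
  - enrollment 2 (Ivan): course_id=4 -> matches Chemistry
  - enrollment 3 (Olivia): course_id=NULL, no match -> kept with NULL
  - enrollment 4 (Tina): course_id=1 -> matches Statistics
  - enrollment 5 (Aaron): course_id=3 -> matches Programming
  - enrollment 6 (Nate): course_id=5 -> matches Physics
  - enrollment 7 (Xander): course_id=3 -> matches Programming
  - enrollment 8 (Frank): course_id=4 -> matches Chemistry
All 8 rows appear; 1 has NULL course.

SQL:
SELECT a.student, b.title AS course
FROM enrollments a
LEFT JOIN courses b ON a.course_id = b.id

Result:
student | course     
--------+------------
Iris    | Statistics 
Ivan    | Chemistry  
Olivia  | NULL       
Tina    | Statistics 
Aaron   | Programming
Nate    | Physics    
Xander  | Programming
Frank   | Chemistry  
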